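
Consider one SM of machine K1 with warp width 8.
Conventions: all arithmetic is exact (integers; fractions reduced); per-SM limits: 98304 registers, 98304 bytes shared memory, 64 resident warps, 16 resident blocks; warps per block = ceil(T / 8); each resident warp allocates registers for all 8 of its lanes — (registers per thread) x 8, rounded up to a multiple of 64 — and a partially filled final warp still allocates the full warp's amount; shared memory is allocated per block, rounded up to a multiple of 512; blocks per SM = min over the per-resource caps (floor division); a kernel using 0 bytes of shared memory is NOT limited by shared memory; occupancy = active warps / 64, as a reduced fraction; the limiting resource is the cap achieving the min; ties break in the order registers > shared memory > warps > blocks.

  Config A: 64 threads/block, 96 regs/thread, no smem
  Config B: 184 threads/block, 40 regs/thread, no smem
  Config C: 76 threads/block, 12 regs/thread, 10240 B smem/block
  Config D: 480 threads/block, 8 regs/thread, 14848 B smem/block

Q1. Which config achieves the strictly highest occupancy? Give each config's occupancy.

occupancies: A 1, B 23/32, C 15/16, D 15/16

Answer: A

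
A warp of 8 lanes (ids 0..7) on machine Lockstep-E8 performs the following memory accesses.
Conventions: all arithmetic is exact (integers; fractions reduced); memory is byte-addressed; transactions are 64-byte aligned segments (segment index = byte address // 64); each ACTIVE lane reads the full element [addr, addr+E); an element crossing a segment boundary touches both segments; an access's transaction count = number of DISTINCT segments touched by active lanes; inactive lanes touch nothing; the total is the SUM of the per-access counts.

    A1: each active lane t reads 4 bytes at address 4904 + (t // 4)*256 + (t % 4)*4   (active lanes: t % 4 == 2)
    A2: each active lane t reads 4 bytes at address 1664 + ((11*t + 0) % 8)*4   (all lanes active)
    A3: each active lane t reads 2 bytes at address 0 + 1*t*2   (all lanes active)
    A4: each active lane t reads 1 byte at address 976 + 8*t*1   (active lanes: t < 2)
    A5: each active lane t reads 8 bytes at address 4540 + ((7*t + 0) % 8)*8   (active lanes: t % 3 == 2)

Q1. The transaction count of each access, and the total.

A1: 2 transactions
A2: 1 transaction
A3: 1 transaction
A4: 1 transaction
A5: 1 transaction

Answer: 2,1,1,1,1; total 6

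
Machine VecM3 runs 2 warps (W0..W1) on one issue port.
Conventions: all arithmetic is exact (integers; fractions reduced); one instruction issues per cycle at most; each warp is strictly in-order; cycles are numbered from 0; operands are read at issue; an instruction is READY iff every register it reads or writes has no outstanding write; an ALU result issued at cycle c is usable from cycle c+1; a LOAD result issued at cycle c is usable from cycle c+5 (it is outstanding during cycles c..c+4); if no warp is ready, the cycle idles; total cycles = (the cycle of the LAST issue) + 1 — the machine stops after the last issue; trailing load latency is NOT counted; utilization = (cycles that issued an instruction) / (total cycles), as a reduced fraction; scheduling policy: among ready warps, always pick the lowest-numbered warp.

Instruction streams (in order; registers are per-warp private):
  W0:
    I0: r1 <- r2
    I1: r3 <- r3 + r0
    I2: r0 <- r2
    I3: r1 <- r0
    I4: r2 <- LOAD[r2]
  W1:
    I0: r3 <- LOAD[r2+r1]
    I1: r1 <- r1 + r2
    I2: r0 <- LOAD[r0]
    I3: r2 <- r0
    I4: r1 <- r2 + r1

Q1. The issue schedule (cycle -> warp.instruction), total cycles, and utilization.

cycle 0: W0.I0
cycle 1: W0.I1
cycle 2: W0.I2
cycle 3: W0.I3
cycle 4: W0.I4
cycle 5: W1.I0
cycle 6: W1.I1
cycle 7: W1.I2
cycle 8: idle
cycle 9: idle
cycle 10: idle
cycle 11: idle
cycle 12: W1.I3
cycle 13: W1.I4

Answer: 14 cycles, utilization 5/7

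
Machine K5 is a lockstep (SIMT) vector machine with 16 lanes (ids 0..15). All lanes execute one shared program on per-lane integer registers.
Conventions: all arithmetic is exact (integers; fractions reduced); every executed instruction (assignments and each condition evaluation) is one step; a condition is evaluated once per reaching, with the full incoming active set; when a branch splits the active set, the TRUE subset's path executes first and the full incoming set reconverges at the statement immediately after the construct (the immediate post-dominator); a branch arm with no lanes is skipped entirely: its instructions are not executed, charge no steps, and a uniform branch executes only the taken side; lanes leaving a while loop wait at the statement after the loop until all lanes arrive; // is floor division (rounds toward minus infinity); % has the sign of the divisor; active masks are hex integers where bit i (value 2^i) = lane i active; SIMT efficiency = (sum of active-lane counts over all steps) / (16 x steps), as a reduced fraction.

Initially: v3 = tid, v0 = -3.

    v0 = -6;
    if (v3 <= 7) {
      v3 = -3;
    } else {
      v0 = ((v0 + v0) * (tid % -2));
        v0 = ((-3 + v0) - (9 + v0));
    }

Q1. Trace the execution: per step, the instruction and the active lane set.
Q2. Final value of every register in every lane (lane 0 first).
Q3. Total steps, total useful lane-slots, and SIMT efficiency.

step 0: v0 <- -6                     0xffff
step 1: eval (v3 <= 7)               0xffff
step 2: v3 <- -3                     0x00ff
step 3: v0 <- ((v0 + v0) * (tid % -2)) 0xff00
step 4: v0 <- ((-3 + v0) - (9 + v0)) 0xff00

Answer: 5 steps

v3: -3,-3,-3,-3,-3,-3,-3,-3,8,9,10,11,12,13,14,15
v0: -6,-6,-6,-6,-6,-6,-6,-6,-12,-12,-12,-12,-12,-12,-12,-12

steps = 5; useful = 56; efficiency = 56/80 = 7/10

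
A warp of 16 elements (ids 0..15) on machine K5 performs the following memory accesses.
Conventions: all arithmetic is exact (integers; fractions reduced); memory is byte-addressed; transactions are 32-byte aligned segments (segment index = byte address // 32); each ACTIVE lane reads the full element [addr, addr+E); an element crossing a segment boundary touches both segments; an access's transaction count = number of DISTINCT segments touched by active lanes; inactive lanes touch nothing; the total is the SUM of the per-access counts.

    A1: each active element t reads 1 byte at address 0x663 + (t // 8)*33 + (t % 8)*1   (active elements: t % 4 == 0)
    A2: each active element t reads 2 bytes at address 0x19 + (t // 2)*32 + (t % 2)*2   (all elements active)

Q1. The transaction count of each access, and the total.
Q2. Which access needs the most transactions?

A1: 2 transactions
A2: 8 transactions

Answer: 2,8; total 10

Answer: A2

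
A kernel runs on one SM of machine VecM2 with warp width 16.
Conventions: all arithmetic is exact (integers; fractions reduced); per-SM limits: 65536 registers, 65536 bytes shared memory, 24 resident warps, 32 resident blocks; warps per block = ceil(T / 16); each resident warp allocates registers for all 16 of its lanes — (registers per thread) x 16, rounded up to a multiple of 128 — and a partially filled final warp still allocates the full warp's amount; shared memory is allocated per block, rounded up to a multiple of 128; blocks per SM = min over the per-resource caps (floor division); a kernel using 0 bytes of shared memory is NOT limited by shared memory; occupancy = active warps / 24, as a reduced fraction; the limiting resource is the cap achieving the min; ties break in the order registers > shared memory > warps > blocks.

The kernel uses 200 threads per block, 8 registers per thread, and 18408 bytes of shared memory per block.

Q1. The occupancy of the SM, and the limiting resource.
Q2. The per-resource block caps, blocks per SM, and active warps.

Answer: occupancy 13/24, limited by warps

registers: 39 blocks
shared memory: 3 blocks
warps: 1 block
blocks: 32 blocks

Answer: 1 block, 13 active warps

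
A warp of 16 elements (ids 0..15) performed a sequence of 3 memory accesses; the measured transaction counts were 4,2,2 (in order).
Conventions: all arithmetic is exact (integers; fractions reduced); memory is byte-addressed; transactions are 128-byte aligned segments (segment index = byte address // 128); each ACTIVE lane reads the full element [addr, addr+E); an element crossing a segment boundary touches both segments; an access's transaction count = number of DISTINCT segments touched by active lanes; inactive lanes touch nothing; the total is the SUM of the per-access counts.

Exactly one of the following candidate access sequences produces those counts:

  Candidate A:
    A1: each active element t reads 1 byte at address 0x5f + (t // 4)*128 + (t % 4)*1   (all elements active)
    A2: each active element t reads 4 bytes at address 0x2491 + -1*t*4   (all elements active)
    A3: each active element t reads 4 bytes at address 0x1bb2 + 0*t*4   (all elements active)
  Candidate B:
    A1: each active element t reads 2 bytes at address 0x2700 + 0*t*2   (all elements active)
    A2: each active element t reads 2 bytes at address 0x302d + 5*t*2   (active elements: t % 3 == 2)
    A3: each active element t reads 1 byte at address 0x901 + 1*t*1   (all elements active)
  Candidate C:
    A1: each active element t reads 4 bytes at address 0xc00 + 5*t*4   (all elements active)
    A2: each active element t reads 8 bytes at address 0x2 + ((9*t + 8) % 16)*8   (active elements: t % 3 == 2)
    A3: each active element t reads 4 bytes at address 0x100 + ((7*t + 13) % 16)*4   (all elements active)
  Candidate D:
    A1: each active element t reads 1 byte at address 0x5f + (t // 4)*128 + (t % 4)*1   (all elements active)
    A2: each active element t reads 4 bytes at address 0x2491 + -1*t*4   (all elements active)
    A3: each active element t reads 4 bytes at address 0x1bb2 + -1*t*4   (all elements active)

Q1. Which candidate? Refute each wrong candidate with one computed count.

A: A3 gives 1 transaction, not 2
B: A1 gives 1 transaction, not 4
C: A1 gives 3 transactions, not 4
D: all counts match (4,2,2)

Answer: D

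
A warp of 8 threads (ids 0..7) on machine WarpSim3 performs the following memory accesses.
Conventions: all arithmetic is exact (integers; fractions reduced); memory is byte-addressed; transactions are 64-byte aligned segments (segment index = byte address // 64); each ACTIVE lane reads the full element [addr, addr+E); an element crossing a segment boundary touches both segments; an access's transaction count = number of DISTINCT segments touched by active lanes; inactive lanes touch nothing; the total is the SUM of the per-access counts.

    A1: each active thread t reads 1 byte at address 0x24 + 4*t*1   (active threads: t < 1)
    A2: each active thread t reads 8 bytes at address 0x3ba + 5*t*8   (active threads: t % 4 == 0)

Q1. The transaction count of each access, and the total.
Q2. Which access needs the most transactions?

A1: 1 transaction
A2: 3 transactions

Answer: 1,3; total 4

Answer: A2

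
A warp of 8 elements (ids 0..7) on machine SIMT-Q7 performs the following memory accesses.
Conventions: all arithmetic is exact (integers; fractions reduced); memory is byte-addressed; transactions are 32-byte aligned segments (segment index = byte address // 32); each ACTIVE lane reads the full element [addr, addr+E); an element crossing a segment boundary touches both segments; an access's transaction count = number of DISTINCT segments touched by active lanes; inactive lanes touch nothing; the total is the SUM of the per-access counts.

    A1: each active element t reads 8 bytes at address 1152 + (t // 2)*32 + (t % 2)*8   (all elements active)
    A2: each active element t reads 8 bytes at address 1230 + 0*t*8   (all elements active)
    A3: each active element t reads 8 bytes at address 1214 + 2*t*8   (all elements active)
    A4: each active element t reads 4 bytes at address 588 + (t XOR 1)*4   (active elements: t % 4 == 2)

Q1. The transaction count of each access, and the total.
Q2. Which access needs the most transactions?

A1: 4 transactions
A2: 1 transaction
A3: 5 transactions
A4: 2 transactions

Answer: 4,1,5,2; total 12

Answer: A3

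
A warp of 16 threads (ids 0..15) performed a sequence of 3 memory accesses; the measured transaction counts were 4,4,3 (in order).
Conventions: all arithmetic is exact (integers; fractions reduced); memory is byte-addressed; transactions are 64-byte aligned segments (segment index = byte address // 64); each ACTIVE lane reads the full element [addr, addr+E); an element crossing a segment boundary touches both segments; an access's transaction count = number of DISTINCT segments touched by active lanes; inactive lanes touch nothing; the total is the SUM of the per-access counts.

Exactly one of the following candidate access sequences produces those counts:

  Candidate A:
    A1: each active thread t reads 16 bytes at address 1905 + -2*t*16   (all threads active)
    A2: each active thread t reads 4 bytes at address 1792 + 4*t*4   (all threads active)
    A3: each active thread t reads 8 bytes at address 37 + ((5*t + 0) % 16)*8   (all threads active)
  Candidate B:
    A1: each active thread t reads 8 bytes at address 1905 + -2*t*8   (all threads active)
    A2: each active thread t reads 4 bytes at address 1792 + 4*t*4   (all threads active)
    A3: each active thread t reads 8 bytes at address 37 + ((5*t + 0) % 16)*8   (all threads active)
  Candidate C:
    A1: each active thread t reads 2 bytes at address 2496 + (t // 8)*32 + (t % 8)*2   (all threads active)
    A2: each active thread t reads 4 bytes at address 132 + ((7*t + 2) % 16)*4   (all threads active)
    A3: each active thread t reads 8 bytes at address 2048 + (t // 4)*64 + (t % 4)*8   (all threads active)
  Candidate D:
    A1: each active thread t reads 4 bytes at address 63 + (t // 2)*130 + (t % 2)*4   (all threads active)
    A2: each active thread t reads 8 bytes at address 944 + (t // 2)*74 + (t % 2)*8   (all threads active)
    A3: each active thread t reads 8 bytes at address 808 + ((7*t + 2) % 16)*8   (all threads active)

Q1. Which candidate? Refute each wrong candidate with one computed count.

A: A1 gives 9 transactions, not 4
C: A1 gives 1 transaction, not 4
D: A1 gives 9 transactions, not 4
B: all counts match (4,4,3)

Answer: B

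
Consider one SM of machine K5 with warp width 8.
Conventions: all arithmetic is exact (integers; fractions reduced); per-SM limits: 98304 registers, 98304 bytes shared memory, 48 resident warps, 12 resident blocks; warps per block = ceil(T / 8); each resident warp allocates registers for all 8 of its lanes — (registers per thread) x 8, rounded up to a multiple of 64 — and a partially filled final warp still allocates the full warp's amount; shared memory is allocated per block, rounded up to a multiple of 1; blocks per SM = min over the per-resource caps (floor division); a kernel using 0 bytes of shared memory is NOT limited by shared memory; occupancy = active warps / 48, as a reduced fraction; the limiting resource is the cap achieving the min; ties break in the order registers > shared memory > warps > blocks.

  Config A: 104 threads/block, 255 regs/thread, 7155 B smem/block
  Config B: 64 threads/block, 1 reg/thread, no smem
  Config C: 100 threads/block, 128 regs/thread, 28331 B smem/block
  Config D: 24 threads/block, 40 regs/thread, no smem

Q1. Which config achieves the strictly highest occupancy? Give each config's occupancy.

occupancies: A 13/16, B 1, C 13/16, D 3/4

Answer: B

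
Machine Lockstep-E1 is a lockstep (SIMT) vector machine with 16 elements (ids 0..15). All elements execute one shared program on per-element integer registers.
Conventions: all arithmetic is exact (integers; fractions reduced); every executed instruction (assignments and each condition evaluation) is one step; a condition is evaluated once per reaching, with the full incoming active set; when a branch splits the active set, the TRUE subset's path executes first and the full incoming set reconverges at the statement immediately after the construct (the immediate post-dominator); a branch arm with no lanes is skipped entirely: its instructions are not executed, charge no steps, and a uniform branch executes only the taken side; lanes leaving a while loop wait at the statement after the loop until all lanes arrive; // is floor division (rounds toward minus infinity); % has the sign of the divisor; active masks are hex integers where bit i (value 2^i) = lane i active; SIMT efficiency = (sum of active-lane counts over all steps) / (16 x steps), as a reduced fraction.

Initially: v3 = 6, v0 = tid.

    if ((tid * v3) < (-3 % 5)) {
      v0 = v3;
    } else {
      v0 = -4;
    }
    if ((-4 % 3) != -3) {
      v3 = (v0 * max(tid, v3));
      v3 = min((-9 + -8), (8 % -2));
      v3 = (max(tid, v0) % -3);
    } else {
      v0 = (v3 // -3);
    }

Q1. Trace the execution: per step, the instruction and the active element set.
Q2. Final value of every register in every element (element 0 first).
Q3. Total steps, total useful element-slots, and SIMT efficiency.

step 0: eval ((tid * v3) < (-3 % 5)) 0xffff
step 1: v0 <- v3                     0x0001
step 2: v0 <- -4                     0xfffe
step 3: eval ((-4 % 3) != -3)        0xffff
step 4: v3 <- (v0 * max(tid, v3))    0xffff
step 5: v3 <- min((-9 + -8), (8 % -2)) 0xffff
step 6: v3 <- (max(tid, v0) % -3)    0xffff

Answer: 7 steps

v3: 0,-2,-1,0,-2,-1,0,-2,-1,0,-2,-1,0,-2,-1,0
v0: 6,-4,-4,-4,-4,-4,-4,-4,-4,-4,-4,-4,-4,-4,-4,-4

steps = 7; useful = 96; efficiency = 96/112 = 6/7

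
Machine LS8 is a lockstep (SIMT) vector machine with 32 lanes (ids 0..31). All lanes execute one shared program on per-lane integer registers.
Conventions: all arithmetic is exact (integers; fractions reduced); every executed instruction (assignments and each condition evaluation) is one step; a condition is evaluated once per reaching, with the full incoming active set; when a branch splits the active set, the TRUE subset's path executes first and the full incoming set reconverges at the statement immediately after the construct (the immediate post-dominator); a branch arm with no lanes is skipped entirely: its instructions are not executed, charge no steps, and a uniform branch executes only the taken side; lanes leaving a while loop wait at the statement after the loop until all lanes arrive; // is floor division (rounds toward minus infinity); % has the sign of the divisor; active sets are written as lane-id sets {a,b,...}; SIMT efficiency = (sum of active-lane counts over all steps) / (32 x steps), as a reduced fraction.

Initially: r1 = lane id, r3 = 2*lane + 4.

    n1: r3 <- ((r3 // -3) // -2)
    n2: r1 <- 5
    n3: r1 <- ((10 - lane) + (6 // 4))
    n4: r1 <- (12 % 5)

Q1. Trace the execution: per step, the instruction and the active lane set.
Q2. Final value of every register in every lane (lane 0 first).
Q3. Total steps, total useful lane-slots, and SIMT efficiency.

step 0: r3 <- ((r3 // -3) // -2)     {0,1,2,3,4,5,6,7,8,9,10,11,12,13,14,15,16,17,18,19,20,21,22,23,24,25,26,27,28,29,30,31}
step 1: r1 <- 5                      {0,1,2,3,4,5,6,7,8,9,10,11,12,13,14,15,16,17,18,19,20,21,22,23,24,25,26,27,28,29,30,31}
step 2: r1 <- ((10 - lane) + (6 // 4)) {0,1,2,3,4,5,6,7,8,9,10,11,12,13,14,15,16,17,18,19,20,21,22,23,24,25,26,27,28,29,30,31}
step 3: r1 <- (12 % 5)               {0,1,2,3,4,5,6,7,8,9,10,11,12,13,14,15,16,17,18,19,20,21,22,23,24,25,26,27,28,29,30,31}

Answer: 4 steps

r1: 2,2,2,2,2,2,2,2,2,2,2,2,2,2,2,2,2,2,2,2,2,2,2,2,2,2,2,2,2,2,2,2
r3: 1,1,1,2,2,2,3,3,3,4,4,4,5,5,5,6,6,6,7,7,7,8,8,8,9,9,9,10,10,10,11,11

steps = 4; useful = 128; efficiency = 128/128 = 1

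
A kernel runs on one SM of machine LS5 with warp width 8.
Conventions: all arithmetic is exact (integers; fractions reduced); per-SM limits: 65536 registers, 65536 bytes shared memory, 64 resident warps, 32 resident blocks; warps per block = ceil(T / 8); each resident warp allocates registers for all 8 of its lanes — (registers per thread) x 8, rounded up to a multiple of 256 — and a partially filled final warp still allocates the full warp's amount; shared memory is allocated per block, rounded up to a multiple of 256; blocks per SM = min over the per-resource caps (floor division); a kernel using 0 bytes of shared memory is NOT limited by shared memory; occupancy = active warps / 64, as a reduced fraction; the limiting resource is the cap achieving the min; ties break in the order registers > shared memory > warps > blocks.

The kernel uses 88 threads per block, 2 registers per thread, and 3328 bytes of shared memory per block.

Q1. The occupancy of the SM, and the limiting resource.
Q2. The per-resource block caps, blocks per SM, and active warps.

Answer: occupancy 55/64, limited by warps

registers: 23 blocks
shared memory: 19 blocks
warps: 5 blocks
blocks: 32 blocks

Answer: 5 blocks, 55 active warps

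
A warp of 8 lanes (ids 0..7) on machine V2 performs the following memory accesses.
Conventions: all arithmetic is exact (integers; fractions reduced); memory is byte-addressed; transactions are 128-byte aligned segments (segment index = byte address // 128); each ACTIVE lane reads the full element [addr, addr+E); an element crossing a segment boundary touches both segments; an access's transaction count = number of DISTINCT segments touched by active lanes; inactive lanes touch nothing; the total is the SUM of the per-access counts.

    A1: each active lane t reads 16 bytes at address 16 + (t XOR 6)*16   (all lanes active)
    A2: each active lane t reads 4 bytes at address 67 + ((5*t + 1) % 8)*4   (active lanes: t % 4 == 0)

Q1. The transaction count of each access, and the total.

A1: 2 transactions
A2: 1 transaction

Answer: 2,1; total 3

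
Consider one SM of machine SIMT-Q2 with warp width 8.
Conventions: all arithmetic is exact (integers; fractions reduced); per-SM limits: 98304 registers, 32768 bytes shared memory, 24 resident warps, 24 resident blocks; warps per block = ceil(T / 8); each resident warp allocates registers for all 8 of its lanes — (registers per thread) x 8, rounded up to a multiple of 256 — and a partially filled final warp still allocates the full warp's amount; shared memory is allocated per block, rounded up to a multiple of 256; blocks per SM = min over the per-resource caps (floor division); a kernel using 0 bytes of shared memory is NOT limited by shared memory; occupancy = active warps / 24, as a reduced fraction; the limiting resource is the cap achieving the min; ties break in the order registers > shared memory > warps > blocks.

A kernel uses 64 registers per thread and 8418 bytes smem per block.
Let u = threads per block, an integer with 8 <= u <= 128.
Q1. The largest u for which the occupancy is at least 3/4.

Answer: u = 96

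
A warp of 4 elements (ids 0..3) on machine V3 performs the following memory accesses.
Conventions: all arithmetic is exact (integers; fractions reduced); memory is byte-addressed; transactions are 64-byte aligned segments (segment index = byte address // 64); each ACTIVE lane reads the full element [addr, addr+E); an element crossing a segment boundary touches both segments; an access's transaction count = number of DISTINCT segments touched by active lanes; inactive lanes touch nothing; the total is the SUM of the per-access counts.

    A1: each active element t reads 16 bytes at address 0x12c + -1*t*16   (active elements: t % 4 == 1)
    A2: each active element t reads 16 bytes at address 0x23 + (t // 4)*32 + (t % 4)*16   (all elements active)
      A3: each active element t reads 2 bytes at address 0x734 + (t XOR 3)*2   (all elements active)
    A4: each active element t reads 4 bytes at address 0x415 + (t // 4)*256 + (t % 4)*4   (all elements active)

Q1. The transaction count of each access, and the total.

A1: 1 transaction
A2: 2 transactions
A3: 1 transaction
A4: 1 transaction

Answer: 1,2,1,1; total 5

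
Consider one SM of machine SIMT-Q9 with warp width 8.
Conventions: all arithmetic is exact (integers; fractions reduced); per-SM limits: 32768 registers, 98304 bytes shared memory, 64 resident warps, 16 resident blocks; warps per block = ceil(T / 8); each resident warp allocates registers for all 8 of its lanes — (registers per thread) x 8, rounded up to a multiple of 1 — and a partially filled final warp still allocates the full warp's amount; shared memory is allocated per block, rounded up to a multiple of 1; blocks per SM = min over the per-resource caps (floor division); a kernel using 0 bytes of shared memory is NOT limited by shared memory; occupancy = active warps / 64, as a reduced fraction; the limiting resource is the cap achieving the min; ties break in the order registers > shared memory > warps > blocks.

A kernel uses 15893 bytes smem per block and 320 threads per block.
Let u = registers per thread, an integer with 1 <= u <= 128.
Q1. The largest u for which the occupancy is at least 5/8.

Answer: u = 102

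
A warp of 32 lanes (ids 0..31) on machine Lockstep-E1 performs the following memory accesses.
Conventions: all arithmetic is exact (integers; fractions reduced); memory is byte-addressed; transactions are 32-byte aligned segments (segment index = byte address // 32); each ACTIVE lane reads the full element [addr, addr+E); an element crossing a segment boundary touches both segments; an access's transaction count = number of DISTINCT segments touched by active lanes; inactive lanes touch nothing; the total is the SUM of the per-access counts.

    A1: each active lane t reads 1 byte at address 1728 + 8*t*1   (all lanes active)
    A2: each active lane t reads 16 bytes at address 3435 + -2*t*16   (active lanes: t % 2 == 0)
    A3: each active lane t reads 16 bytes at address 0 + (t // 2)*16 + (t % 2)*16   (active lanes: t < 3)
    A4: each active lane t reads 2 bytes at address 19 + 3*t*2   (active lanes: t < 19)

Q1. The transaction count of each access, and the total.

A1: 8 transactions
A2: 16 transactions
A3: 1 transaction
A4: 5 transactions

Answer: 8,16,1,5; total 30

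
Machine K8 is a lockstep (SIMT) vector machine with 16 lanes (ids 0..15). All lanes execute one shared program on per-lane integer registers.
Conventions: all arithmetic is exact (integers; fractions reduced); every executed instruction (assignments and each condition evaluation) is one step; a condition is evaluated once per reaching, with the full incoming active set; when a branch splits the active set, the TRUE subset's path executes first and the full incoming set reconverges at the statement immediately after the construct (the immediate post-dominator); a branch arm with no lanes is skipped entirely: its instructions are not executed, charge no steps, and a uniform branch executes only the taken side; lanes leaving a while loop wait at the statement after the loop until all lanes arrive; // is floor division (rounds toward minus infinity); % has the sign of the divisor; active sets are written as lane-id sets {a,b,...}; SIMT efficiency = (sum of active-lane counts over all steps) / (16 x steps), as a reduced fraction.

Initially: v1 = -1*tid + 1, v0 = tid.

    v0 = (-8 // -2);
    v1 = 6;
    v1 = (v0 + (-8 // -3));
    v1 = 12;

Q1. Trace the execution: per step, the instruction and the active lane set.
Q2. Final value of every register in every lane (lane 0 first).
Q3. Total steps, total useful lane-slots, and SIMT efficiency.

step 0: v0 <- (-8 // -2)             {0,1,2,3,4,5,6,7,8,9,10,11,12,13,14,15}
step 1: v1 <- 6                      {0,1,2,3,4,5,6,7,8,9,10,11,12,13,14,15}
step 2: v1 <- (v0 + (-8 // -3))      {0,1,2,3,4,5,6,7,8,9,10,11,12,13,14,15}
step 3: v1 <- 12                     {0,1,2,3,4,5,6,7,8,9,10,11,12,13,14,15}

Answer: 4 steps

v1: 12,12,12,12,12,12,12,12,12,12,12,12,12,12,12,12
v0: 4,4,4,4,4,4,4,4,4,4,4,4,4,4,4,4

steps = 4; useful = 64; efficiency = 64/64 = 1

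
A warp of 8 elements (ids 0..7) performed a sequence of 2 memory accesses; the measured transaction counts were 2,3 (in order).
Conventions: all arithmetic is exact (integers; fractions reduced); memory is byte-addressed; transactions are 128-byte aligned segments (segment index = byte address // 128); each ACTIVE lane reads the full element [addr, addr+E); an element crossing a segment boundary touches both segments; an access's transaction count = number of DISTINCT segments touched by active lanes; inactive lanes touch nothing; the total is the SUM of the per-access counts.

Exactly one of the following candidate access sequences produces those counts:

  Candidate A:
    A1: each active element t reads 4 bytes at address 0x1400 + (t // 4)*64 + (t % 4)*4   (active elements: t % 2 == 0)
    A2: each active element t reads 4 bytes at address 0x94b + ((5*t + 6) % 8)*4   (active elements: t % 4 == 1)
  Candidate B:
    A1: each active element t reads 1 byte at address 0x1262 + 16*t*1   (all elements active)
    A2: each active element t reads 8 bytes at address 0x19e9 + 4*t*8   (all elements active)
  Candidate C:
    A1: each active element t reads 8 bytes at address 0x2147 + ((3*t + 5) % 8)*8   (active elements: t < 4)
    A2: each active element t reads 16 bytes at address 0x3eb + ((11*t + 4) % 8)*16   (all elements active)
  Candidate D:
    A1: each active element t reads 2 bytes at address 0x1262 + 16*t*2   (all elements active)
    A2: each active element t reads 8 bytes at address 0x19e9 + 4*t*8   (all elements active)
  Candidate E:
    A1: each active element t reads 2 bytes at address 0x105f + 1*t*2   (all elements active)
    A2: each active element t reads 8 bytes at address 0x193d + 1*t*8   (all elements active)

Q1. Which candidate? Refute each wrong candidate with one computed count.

A: A1 gives 1 transaction, not 2
C: A1 gives 1 transaction, not 2
D: A1 gives 3 transactions, not 2
E: A1 gives 1 transaction, not 2
B: all counts match (2,3)

Answer: B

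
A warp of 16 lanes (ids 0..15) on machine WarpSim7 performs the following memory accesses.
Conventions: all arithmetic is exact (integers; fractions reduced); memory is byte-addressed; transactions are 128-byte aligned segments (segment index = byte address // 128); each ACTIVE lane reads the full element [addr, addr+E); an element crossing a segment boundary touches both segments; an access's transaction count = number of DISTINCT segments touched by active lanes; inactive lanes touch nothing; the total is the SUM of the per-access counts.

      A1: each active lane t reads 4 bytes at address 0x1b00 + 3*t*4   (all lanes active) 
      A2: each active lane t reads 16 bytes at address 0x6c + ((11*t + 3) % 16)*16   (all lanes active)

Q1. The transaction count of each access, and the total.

A1: 2 transactions
A2: 3 transactions

Answer: 2,3; total 5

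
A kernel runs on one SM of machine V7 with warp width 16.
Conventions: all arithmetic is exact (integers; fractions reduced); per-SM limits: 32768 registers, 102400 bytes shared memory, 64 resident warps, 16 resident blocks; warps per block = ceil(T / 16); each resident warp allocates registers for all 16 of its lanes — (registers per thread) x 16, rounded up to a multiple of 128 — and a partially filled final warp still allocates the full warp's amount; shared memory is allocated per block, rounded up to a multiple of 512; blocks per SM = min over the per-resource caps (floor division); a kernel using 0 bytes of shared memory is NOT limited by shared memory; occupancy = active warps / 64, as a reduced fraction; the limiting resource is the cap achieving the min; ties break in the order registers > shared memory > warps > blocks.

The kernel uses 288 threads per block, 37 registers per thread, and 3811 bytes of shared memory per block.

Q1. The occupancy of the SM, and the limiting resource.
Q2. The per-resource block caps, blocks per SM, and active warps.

Answer: occupancy 9/16, limited by registers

registers: 2 blocks
shared memory: 25 blocks
warps: 3 blocks
blocks: 16 blocks

Answer: 2 blocks, 36 active warps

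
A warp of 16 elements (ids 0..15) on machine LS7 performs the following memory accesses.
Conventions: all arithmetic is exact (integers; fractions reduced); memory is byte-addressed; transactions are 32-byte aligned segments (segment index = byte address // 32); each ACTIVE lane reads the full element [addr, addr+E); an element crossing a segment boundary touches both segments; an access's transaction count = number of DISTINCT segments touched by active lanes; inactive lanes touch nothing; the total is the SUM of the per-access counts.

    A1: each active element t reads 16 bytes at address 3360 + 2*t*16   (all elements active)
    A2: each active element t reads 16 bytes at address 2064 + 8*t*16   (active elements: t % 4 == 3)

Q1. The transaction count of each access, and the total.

A1: 16 transactions
A2: 4 transactions

Answer: 16,4; total 20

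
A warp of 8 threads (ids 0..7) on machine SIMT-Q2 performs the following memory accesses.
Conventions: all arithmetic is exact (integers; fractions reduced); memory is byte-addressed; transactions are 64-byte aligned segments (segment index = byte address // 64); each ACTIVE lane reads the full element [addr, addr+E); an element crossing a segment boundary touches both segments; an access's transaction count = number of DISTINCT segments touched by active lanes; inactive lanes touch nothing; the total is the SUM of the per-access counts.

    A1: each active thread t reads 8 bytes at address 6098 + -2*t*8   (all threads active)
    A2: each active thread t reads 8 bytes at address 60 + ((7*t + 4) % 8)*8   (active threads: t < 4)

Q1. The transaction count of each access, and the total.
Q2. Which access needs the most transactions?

A1: 3 transactions
A2: 1 transaction

Answer: 3,1; total 4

Answer: A1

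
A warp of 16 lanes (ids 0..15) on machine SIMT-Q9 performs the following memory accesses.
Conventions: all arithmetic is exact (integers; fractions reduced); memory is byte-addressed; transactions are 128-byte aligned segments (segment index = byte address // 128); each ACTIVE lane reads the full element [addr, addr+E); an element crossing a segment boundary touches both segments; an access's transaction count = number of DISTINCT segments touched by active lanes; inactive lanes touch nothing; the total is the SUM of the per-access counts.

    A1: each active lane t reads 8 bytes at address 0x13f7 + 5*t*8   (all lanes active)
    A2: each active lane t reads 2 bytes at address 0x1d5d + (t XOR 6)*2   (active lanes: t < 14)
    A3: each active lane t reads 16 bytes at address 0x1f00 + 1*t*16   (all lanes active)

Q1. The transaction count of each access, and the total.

A1: 6 transactions
A2: 1 transaction
A3: 2 transactions

Answer: 6,1,2; total 9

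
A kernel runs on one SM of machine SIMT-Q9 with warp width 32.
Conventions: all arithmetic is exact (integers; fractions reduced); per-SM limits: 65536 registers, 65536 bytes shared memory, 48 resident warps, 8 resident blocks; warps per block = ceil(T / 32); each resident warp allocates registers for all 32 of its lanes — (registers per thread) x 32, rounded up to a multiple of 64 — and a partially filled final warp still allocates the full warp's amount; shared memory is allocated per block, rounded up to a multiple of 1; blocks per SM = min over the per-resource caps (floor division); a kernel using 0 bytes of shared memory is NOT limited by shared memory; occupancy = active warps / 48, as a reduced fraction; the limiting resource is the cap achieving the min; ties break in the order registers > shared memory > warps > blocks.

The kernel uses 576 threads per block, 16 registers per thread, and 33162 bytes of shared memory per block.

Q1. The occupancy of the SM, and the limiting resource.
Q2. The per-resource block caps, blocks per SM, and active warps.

Answer: occupancy 3/8, limited by shared memory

registers: 7 blocks
shared memory: 1 block
warps: 2 blocks
blocks: 8 blocks

Answer: 1 block, 18 active warps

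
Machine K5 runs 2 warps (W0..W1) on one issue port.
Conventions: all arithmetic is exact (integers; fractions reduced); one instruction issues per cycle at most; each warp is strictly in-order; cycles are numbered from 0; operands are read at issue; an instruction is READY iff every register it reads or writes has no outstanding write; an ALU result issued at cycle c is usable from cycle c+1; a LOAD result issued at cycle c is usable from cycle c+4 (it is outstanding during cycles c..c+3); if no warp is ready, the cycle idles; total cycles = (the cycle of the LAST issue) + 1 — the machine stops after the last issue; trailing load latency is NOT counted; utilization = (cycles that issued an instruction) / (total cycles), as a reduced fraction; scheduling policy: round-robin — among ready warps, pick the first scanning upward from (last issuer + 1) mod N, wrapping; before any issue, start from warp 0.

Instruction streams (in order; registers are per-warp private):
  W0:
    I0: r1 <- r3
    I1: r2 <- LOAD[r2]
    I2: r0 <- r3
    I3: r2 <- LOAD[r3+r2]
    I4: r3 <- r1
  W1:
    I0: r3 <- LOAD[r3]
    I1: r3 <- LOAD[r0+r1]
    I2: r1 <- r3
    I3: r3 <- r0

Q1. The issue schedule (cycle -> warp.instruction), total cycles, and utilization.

cycle 0: W0.I0
cycle 1: W1.I0
cycle 2: W0.I1
cycle 3: W0.I2
cycle 4: idle
cycle 5: W1.I1
cycle 6: W0.I3
cycle 7: W0.I4
cycle 8: idle
cycle 9: W1.I2
cycle 10: W1.I3

Answer: 11 cycles, utilization 9/11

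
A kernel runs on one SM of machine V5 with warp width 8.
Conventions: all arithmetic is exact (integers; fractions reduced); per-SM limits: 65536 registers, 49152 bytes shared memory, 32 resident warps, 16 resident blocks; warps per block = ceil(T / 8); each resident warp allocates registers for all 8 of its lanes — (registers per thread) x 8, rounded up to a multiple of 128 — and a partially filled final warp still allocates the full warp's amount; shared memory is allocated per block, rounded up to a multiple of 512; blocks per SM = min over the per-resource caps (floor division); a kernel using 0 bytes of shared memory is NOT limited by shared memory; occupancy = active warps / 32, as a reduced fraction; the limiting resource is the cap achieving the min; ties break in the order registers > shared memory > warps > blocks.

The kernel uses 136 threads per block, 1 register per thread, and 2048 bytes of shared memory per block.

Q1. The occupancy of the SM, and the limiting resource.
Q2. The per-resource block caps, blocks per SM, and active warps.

Answer: occupancy 17/32, limited by warps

registers: 30 blocks
shared memory: 24 blocks
warps: 1 block
blocks: 16 blocks

Answer: 1 block, 17 active warps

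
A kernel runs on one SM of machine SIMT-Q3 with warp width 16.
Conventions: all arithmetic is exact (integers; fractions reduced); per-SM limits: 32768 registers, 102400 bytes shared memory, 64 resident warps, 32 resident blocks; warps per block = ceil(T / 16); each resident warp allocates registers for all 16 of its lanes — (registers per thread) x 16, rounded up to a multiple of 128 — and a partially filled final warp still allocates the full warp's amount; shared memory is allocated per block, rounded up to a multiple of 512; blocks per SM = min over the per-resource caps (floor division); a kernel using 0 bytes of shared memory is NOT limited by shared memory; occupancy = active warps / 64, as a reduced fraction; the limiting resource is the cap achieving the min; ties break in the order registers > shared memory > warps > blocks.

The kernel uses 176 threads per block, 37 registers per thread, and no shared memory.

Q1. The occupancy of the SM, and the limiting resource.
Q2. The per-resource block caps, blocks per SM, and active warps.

Answer: occupancy 11/16, limited by registers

registers: 4 blocks
shared memory: no limit (kernel uses none)
warps: 5 blocks
blocks: 32 blocks

Answer: 4 blocks, 44 active warps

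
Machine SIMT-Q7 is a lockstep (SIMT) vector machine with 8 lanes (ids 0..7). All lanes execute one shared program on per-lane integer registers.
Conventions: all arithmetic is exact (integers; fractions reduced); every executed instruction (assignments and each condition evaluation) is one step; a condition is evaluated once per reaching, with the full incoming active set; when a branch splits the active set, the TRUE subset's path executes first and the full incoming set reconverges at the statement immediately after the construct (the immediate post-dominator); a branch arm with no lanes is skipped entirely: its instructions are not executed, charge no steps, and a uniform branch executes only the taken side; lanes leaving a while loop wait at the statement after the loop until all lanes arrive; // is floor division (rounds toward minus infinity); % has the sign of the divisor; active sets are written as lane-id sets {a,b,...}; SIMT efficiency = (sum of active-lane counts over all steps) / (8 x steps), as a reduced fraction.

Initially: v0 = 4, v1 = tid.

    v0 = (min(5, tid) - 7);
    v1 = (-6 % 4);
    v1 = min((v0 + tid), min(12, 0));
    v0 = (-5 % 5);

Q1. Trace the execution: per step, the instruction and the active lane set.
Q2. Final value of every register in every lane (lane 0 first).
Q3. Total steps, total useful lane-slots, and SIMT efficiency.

step 0: v0 <- (min(5, tid) - 7)      {0,1,2,3,4,5,6,7}
step 1: v1 <- (-6 % 4)               {0,1,2,3,4,5,6,7}
step 2: v1 <- min((v0 + tid), min(12, 0)) {0,1,2,3,4,5,6,7}
step 3: v0 <- (-5 % 5)               {0,1,2,3,4,5,6,7}

Answer: 4 steps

v0: 0,0,0,0,0,0,0,0
v1: -7,-5,-3,-1,0,0,0,0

steps = 4; useful = 32; efficiency = 32/32 = 1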